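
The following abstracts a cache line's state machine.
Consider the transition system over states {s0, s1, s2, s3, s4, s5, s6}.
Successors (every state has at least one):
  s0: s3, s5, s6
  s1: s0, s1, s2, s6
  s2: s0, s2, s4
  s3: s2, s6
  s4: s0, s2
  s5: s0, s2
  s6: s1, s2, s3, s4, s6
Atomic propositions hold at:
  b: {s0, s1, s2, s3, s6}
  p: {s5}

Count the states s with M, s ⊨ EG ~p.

6

Sat(~p) = {s0, s1, s2, s3, s4, s6}
EG ~p: greatest fixpoint, start Z0 = {s0, s1, s2, s3, s4, s6}, keep only states in Sat with some successor in Z. Already a fixed point.
Sat(EG ~p) = {s0, s1, s2, s3, s4, s6}
|Sat(EG ~p)| = |{s0, s1, s2, s3, s4, s6}| = 6.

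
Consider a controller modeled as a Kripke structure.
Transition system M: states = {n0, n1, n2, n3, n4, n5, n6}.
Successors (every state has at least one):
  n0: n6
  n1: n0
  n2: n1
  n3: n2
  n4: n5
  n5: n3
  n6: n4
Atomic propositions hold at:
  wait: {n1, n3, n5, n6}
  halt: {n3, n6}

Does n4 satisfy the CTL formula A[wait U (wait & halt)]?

No

Sat(wait & halt) = {n3, n6}
A[wait U (wait & halt)]: least fixpoint, start Z0 = Sat((wait & halt)) = {n3, n6}, add states in Sat(wait) with every successor in Z. Z1 = {n3, n5, n6}; fixed.
Sat(A[wait U (wait & halt)]) = {n3, n5, n6}
n4 ∉ Sat(A[wait U (wait & halt)]) = {n3, n5, n6}, so the formula does not hold at n4.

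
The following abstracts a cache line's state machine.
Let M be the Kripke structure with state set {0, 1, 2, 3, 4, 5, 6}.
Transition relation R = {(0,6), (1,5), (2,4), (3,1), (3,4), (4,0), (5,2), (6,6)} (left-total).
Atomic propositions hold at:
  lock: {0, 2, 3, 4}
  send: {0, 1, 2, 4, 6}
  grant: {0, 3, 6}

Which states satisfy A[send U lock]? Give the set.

A[send U lock]: least fixpoint, start Z0 = Sat(lock) = {0, 2, 3, 4}, add states in Sat(send) with every successor in Z. Already a fixed point.
Sat(A[send U lock]) = {0, 2, 3, 4}

{0, 2, 3, 4}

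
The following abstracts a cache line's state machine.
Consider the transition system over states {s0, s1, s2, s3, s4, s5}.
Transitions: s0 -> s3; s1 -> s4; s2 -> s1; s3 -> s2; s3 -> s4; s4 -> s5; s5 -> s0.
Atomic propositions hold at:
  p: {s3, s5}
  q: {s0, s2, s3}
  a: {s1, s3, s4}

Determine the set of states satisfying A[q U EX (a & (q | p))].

{s0}

Sat(q | p) = {s0, s2, s3, s5}
Sat(a & (q | p)) = {s3}
Sat(EX (a & (q | p))) = {s : some successor in {s3}} = {s0}
A[q U EX (a & (q | p))]: least fixpoint, start Z0 = Sat(EX (a & (q | p))) = {s0}, add states in Sat(q) with every successor in Z. Already a fixed point.
Sat(A[q U EX (a & (q | p))]) = {s0}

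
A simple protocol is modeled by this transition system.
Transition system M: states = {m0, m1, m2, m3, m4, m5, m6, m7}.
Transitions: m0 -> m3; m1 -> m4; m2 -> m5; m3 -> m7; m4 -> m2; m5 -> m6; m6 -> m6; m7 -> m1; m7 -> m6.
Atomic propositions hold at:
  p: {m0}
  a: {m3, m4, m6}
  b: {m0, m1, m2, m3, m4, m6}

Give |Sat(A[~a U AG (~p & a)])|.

Sat(~a) = {m0, m1, m2, m5, m7}
Sat(~p) = {m1, m2, m3, m4, m5, m6, m7}
Sat(~p & a) = {m3, m4, m6}
AG (~p & a): greatest fixpoint, start Z0 = {m3, m4, m6}, keep only states in Sat with every successor in Z. Z1 = {m6}; fixed.
Sat(AG (~p & a)) = {m6}
A[~a U AG (~p & a)]: least fixpoint, start Z0 = Sat(AG (~p & a)) = {m6}, add states in Sat(~a) with every successor in Z. Z1 = {m5, m6}; Z2 = {m2, m5, m6}; fixed.
Sat(A[~a U AG (~p & a)]) = {m2, m5, m6}
|Sat(A[~a U AG (~p & a)])| = |{m2, m5, m6}| = 3.

3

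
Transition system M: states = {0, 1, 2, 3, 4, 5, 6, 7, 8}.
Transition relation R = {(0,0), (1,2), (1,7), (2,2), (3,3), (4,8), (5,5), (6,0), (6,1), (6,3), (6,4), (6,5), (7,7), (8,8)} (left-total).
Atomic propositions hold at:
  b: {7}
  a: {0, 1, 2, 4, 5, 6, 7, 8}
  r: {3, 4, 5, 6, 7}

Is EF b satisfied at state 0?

EF b: least fixpoint, start Z0 = {7}, add states with some successor in Z. Z1 = {1, 7}; Z2 = {1, 6, 7}; fixed.
Sat(EF b) = {1, 6, 7}
0 ∉ Sat(EF b) = {1, 6, 7}, so the formula does not hold at 0.

No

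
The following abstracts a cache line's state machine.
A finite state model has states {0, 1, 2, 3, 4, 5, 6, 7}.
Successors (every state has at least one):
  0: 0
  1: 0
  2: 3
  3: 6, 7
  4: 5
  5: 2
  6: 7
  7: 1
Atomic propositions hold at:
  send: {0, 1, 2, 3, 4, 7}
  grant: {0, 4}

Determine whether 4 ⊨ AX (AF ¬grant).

Yes

Sat(¬grant) = {1, 2, 3, 5, 6, 7}
AF ¬grant: least fixpoint, start Z0 = {1, 2, 3, 5, 6, 7}, add states with every successor in Z. Z1 = {1, 2, 3, 4, 5, 6, 7}; fixed.
Sat(AF ¬grant) = {1, 2, 3, 4, 5, 6, 7}
Sat(AX (AF ¬grant)) = {s : every successor in {1, 2, 3, 4, 5, 6, 7}} = {2, 3, 4, 5, 6, 7}
4 ∈ Sat(AX (AF ¬grant)) = {2, 3, 4, 5, 6, 7}, so the formula holds at 4.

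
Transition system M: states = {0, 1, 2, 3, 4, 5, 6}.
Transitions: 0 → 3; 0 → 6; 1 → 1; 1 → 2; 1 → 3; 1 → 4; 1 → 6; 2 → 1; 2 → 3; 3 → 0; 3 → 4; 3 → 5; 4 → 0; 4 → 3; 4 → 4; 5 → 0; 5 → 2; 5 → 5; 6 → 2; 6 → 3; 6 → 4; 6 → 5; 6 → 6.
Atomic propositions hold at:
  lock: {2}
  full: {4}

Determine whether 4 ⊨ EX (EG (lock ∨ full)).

Yes

Sat(lock ∨ full) = {2, 4}
EG (lock ∨ full): greatest fixpoint, start Z0 = {2, 4}, keep only states in Sat with some successor in Z. Z1 = {4}; fixed.
Sat(EG (lock ∨ full)) = {4}
Sat(EX (EG (lock ∨ full))) = {s : some successor in {4}} = {1, 3, 4, 6}
4 ∈ Sat(EX (EG (lock ∨ full))) = {1, 3, 4, 6}, so the formula holds at 4.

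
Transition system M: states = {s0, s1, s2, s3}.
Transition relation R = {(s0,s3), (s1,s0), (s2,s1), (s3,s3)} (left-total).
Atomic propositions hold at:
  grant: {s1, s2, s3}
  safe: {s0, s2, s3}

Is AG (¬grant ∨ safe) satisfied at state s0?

Sat(¬grant) = {s0}
Sat(¬grant ∨ safe) = {s0, s2, s3}
AG (¬grant ∨ safe): greatest fixpoint, start Z0 = {s0, s2, s3}, keep only states in Sat with every successor in Z. Z1 = {s0, s3}; fixed.
Sat(AG (¬grant ∨ safe)) = {s0, s3}
s0 ∈ Sat(AG (¬grant ∨ safe)) = {s0, s3}, so the formula holds at s0.

Yes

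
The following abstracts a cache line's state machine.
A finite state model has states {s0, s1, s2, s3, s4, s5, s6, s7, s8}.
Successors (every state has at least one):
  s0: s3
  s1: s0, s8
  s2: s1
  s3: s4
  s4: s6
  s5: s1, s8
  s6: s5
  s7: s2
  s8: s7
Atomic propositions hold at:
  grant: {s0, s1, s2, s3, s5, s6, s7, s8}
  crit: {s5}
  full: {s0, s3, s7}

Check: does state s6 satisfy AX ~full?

Sat(~full) = {s1, s2, s4, s5, s6, s8}
Sat(AX ~full) = {s : every successor in {s1, s2, s4, s5, s6, s8}} = {s2, s3, s4, s5, s6, s7}
s6 ∈ Sat(AX ~full) = {s2, s3, s4, s5, s6, s7}, so the formula holds at s6.

Yes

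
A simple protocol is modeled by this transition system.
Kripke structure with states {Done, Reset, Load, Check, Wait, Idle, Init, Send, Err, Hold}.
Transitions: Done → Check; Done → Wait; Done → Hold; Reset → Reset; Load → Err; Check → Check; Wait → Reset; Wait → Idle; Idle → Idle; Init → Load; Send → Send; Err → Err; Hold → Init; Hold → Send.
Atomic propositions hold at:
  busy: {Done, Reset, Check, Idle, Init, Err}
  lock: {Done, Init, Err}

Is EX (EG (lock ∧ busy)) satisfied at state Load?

Yes

Sat(lock ∧ busy) = {Done, Init, Err}
EG (lock ∧ busy): greatest fixpoint, start Z0 = {Done, Init, Err}, keep only states in Sat with some successor in Z. Z1 = {Err}; fixed.
Sat(EG (lock ∧ busy)) = {Err}
Sat(EX (EG (lock ∧ busy))) = {s : some successor in {Err}} = {Load, Err}
Load ∈ Sat(EX (EG (lock ∧ busy))) = {Load, Err}, so the formula holds at Load.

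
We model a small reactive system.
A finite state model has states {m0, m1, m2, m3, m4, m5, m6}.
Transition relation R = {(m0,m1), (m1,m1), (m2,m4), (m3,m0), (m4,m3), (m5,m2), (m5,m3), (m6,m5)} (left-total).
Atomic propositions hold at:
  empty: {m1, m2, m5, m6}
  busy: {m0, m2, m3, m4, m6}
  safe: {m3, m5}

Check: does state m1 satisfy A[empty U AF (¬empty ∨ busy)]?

No

Sat(¬empty) = {m0, m3, m4}
Sat(¬empty ∨ busy) = {m0, m2, m3, m4, m6}
AF (¬empty ∨ busy): least fixpoint, start Z0 = {m0, m2, m3, m4, m6}, add states with every successor in Z. Z1 = {m0, m2, m3, m4, m5, m6}; fixed.
Sat(AF (¬empty ∨ busy)) = {m0, m2, m3, m4, m5, m6}
A[empty U AF (¬empty ∨ busy)]: least fixpoint, start Z0 = Sat(AF (¬empty ∨ busy)) = {m0, m2, m3, m4, m5, m6}, add states in Sat(empty) with every successor in Z. Already a fixed point.
Sat(A[empty U AF (¬empty ∨ busy)]) = {m0, m2, m3, m4, m5, m6}
m1 ∉ Sat(A[empty U AF (¬empty ∨ busy)]) = {m0, m2, m3, m4, m5, m6}, so the formula does not hold at m1.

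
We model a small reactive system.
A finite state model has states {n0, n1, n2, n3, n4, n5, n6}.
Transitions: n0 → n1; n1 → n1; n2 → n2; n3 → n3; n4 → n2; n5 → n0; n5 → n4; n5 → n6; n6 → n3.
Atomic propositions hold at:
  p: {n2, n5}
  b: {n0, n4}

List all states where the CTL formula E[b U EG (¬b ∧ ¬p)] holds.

Sat(¬b) = {n1, n2, n3, n5, n6}
Sat(¬p) = {n0, n1, n3, n4, n6}
Sat(¬b ∧ ¬p) = {n1, n3, n6}
EG (¬b ∧ ¬p): greatest fixpoint, start Z0 = {n1, n3, n6}, keep only states in Sat with some successor in Z. Already a fixed point.
Sat(EG (¬b ∧ ¬p)) = {n1, n3, n6}
E[b U EG (¬b ∧ ¬p)]: least fixpoint, start Z0 = Sat(EG (¬b ∧ ¬p)) = {n1, n3, n6}, add states in Sat(b) with some successor in Z. Z1 = {n0, n1, n3, n6}; fixed.
Sat(E[b U EG (¬b ∧ ¬p)]) = {n0, n1, n3, n6}

{n0, n1, n3, n6}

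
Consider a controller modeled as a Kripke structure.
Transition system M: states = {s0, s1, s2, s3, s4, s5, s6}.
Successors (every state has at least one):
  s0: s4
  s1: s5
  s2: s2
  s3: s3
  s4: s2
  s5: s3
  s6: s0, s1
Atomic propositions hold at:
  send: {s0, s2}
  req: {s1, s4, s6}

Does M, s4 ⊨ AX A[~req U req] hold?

Sat(~req) = {s0, s2, s3, s5}
A[~req U req]: least fixpoint, start Z0 = Sat(req) = {s1, s4, s6}, add states in Sat(~req) with every successor in Z. Z1 = {s0, s1, s4, s6}; fixed.
Sat(A[~req U req]) = {s0, s1, s4, s6}
Sat(AX A[~req U req]) = {s : every successor in {s0, s1, s4, s6}} = {s0, s6}
s4 ∉ Sat(AX A[~req U req]) = {s0, s6}, so the formula does not hold at s4.

No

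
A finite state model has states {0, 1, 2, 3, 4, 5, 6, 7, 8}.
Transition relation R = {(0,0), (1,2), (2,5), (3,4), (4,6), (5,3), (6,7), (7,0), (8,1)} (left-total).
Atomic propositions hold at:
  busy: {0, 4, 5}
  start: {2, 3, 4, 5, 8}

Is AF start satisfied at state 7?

AF start: least fixpoint, start Z0 = {2, 3, 4, 5, 8}, add states with every successor in Z. Z1 = {1, 2, 3, 4, 5, 8}; fixed.
Sat(AF start) = {1, 2, 3, 4, 5, 8}
7 ∉ Sat(AF start) = {1, 2, 3, 4, 5, 8}, so the formula does not hold at 7.

No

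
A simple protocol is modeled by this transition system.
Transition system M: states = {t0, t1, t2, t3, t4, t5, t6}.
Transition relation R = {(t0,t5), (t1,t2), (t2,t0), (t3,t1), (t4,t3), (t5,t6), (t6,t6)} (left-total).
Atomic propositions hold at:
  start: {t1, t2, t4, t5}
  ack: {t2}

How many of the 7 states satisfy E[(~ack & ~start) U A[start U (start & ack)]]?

Sat(~ack) = {t0, t1, t3, t4, t5, t6}
Sat(~start) = {t0, t3, t6}
Sat(~ack & ~start) = {t0, t3, t6}
Sat(start & ack) = {t2}
A[start U (start & ack)]: least fixpoint, start Z0 = Sat((start & ack)) = {t2}, add states in Sat(start) with every successor in Z. Z1 = {t1, t2}; fixed.
Sat(A[start U (start & ack)]) = {t1, t2}
E[(~ack & ~start) U A[start U (start & ack)]]: least fixpoint, start Z0 = Sat(A[start U (start & ack)]) = {t1, t2}, add states in Sat(~ack & ~start) with some successor in Z. Z1 = {t1, t2, t3}; fixed.
Sat(E[(~ack & ~start) U A[start U (start & ack)]]) = {t1, t2, t3}
|Sat(E[(~ack & ~start) U A[start U (start & ack)]])| = |{t1, t2, t3}| = 3.

3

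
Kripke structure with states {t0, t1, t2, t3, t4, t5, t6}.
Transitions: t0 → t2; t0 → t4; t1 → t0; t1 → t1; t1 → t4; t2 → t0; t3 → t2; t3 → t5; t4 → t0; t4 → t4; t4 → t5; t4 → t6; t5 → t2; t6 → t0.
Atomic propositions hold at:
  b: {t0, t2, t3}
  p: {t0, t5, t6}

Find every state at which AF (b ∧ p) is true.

Sat(b ∧ p) = {t0}
AF (b ∧ p): least fixpoint, start Z0 = {t0}, add states with every successor in Z. Z1 = {t0, t2, t6}; Z2 = {t0, t2, t5, t6}; Z3 = {t0, t2, t3, t5, t6}; fixed.
Sat(AF (b ∧ p)) = {t0, t2, t3, t5, t6}

{t0, t2, t3, t5, t6}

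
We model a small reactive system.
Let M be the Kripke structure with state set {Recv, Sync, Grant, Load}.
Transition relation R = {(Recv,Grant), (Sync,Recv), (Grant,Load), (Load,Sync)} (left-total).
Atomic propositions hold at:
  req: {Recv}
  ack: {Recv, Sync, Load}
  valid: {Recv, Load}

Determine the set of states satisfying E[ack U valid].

{Recv, Sync, Load}

E[ack U valid]: least fixpoint, start Z0 = Sat(valid) = {Recv, Load}, add states in Sat(ack) with some successor in Z. Z1 = {Recv, Sync, Load}; fixed.
Sat(E[ack U valid]) = {Recv, Sync, Load}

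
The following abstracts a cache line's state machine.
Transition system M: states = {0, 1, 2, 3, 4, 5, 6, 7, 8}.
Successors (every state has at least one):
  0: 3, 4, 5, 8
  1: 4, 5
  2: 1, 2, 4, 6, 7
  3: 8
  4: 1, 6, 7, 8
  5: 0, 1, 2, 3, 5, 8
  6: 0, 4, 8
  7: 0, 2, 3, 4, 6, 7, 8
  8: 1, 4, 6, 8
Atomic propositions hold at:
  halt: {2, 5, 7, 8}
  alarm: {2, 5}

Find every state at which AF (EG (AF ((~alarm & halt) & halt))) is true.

Sat(~alarm) = {0, 1, 3, 4, 6, 7, 8}
Sat(~alarm & halt) = {7, 8}
Sat((~alarm & halt) & halt) = {7, 8}
AF ((~alarm & halt) & halt): least fixpoint, start Z0 = {7, 8}, add states with every successor in Z. Z1 = {3, 7, 8}; fixed.
Sat(AF ((~alarm & halt) & halt)) = {3, 7, 8}
EG (AF ((~alarm & halt) & halt)): greatest fixpoint, start Z0 = {3, 7, 8}, keep only states in Sat with some successor in Z. Already a fixed point.
Sat(EG (AF ((~alarm & halt) & halt))) = {3, 7, 8}
AF (EG (AF ((~alarm & halt) & halt))): least fixpoint, start Z0 = {3, 7, 8}, add states with every successor in Z. Already a fixed point.
Sat(AF (EG (AF ((~alarm & halt) & halt)))) = {3, 7, 8}

{3, 7, 8}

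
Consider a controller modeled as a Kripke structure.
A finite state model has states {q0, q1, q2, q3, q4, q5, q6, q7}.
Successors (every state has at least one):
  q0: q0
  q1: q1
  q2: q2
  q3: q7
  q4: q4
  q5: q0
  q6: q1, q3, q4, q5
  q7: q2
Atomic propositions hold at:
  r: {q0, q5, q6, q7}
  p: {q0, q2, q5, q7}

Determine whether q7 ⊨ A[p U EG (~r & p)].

Sat(~r) = {q1, q2, q3, q4}
Sat(~r & p) = {q2}
EG (~r & p): greatest fixpoint, start Z0 = {q2}, keep only states in Sat with some successor in Z. Already a fixed point.
Sat(EG (~r & p)) = {q2}
A[p U EG (~r & p)]: least fixpoint, start Z0 = Sat(EG (~r & p)) = {q2}, add states in Sat(p) with every successor in Z. Z1 = {q2, q7}; fixed.
Sat(A[p U EG (~r & p)]) = {q2, q7}
q7 ∈ Sat(A[p U EG (~r & p)]) = {q2, q7}, so the formula holds at q7.

Yes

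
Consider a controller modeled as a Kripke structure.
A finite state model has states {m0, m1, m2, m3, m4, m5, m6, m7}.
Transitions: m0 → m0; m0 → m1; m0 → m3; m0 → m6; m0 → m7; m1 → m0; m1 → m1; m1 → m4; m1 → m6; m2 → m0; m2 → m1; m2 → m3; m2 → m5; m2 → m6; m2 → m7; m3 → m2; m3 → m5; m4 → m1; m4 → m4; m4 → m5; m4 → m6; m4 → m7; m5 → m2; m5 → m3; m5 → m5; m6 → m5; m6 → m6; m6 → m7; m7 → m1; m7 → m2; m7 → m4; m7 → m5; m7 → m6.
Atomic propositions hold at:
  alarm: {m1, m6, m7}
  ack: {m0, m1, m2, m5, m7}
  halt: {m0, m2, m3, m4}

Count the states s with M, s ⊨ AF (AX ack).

Sat(AX ack) = {s : every successor in {m0, m1, m2, m5, m7}} = {m3}
AF (AX ack): least fixpoint, start Z0 = {m3}, add states with every successor in Z. Already a fixed point.
Sat(AF (AX ack)) = {m3}
|Sat(AF (AX ack))| = |{m3}| = 1.

1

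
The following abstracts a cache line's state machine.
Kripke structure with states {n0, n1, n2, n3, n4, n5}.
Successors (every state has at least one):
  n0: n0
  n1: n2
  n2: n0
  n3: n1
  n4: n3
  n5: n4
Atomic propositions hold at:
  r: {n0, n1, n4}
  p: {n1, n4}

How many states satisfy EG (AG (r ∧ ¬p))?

1

Sat(¬p) = {n0, n2, n3, n5}
Sat(r ∧ ¬p) = {n0}
AG (r ∧ ¬p): greatest fixpoint, start Z0 = {n0}, keep only states in Sat with every successor in Z. Already a fixed point.
Sat(AG (r ∧ ¬p)) = {n0}
EG (AG (r ∧ ¬p)): greatest fixpoint, start Z0 = {n0}, keep only states in Sat with some successor in Z. Already a fixed point.
Sat(EG (AG (r ∧ ¬p))) = {n0}
|Sat(EG (AG (r ∧ ¬p)))| = |{n0}| = 1.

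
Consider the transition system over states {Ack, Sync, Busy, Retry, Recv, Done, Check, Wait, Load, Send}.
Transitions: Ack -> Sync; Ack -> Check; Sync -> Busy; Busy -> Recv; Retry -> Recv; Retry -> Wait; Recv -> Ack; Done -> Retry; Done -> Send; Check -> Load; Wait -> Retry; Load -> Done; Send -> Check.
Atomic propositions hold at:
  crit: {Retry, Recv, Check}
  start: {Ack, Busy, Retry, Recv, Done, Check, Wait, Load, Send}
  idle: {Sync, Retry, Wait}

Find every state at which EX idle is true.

{Ack, Retry, Done, Wait}

Sat(EX idle) = {s : some successor in {Sync, Retry, Wait}} = {Ack, Retry, Done, Wait}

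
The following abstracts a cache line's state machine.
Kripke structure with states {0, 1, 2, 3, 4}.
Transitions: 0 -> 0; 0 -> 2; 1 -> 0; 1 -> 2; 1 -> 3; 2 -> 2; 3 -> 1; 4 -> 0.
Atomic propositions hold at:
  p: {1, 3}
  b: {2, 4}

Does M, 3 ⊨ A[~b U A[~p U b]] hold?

Sat(~b) = {0, 1, 3}
Sat(~p) = {0, 2, 4}
A[~p U b]: least fixpoint, start Z0 = Sat(b) = {2, 4}, add states in Sat(~p) with every successor in Z. Already a fixed point.
Sat(A[~p U b]) = {2, 4}
A[~b U A[~p U b]]: least fixpoint, start Z0 = Sat(A[~p U b]) = {2, 4}, add states in Sat(~b) with every successor in Z. Already a fixed point.
Sat(A[~b U A[~p U b]]) = {2, 4}
3 ∉ Sat(A[~b U A[~p U b]]) = {2, 4}, so the formula does not hold at 3.

No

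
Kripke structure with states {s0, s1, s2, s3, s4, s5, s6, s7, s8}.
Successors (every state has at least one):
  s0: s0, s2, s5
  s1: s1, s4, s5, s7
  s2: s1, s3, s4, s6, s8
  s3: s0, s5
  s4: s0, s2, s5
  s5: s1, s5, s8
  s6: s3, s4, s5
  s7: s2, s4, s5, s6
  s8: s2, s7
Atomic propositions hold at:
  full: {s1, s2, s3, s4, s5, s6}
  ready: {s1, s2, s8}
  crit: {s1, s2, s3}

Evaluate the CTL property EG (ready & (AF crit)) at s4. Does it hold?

No

AF crit: least fixpoint, start Z0 = {s1, s2, s3}, add states with every successor in Z. Already a fixed point.
Sat(AF crit) = {s1, s2, s3}
Sat(ready & (AF crit)) = {s1, s2}
EG (ready & (AF crit)): greatest fixpoint, start Z0 = {s1, s2}, keep only states in Sat with some successor in Z. Already a fixed point.
Sat(EG (ready & (AF crit))) = {s1, s2}
s4 ∉ Sat(EG (ready & (AF crit))) = {s1, s2}, so the formula does not hold at s4.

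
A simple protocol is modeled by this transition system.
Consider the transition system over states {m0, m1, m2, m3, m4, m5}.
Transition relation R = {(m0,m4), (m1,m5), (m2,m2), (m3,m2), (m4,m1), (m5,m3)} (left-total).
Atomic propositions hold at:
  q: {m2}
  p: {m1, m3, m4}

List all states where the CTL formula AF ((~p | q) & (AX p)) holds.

Sat(~p) = {m0, m2, m5}
Sat(~p | q) = {m0, m2, m5}
Sat(AX p) = {s : every successor in {m1, m3, m4}} = {m0, m4, m5}
Sat((~p | q) & (AX p)) = {m0, m5}
AF ((~p | q) & (AX p)): least fixpoint, start Z0 = {m0, m5}, add states with every successor in Z. Z1 = {m0, m1, m5}; Z2 = {m0, m1, m4, m5}; fixed.
Sat(AF ((~p | q) & (AX p))) = {m0, m1, m4, m5}

{m0, m1, m4, m5}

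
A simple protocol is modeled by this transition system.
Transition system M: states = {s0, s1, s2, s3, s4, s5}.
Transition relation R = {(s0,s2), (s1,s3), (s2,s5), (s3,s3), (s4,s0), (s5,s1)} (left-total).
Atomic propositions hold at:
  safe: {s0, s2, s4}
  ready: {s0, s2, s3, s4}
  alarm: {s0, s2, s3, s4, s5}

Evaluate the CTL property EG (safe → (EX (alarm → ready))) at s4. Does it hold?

Sat(alarm → ready) = {s0, s1, s2, s3, s4}
Sat(EX (alarm → ready)) = {s : some successor in {s0, s1, s2, s3, s4}} = {s0, s1, s3, s4, s5}
Sat(safe → (EX (alarm → ready))) = {s0, s1, s3, s4, s5}
EG (safe → (EX (alarm → ready))): greatest fixpoint, start Z0 = {s0, s1, s3, s4, s5}, keep only states in Sat with some successor in Z. Z1 = {s1, s3, s4, s5}; Z2 = {s1, s3, s5}; fixed.
Sat(EG (safe → (EX (alarm → ready)))) = {s1, s3, s5}
s4 ∉ Sat(EG (safe → (EX (alarm → ready)))) = {s1, s3, s5}, so the formula does not hold at s4.

No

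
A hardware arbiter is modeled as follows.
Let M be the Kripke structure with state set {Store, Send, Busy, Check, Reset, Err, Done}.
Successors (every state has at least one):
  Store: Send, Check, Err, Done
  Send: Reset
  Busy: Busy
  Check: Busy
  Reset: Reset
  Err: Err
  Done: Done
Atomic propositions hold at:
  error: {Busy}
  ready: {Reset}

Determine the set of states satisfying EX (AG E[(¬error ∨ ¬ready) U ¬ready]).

Sat(¬error) = {Store, Send, Check, Reset, Err, Done}
Sat(¬ready) = {Store, Send, Busy, Check, Err, Done}
Sat(¬error ∨ ¬ready) = {Store, Send, Busy, Check, Reset, Err, Done}
E[(¬error ∨ ¬ready) U ¬ready]: least fixpoint, start Z0 = Sat(¬ready) = {Store, Send, Busy, Check, Err, Done}, add states in Sat(¬error ∨ ¬ready) with some successor in Z. Already a fixed point.
Sat(E[(¬error ∨ ¬ready) U ¬ready]) = {Store, Send, Busy, Check, Err, Done}
AG E[(¬error ∨ ¬ready) U ¬ready]: greatest fixpoint, start Z0 = {Store, Send, Busy, Check, Err, Done}, keep only states in Sat with every successor in Z. Z1 = {Store, Busy, Check, Err, Done}; Z2 = {Busy, Check, Err, Done}; fixed.
Sat(AG E[(¬error ∨ ¬ready) U ¬ready]) = {Busy, Check, Err, Done}
Sat(EX (AG E[(¬error ∨ ¬ready) U ¬ready])) = {s : some successor in {Busy, Check, Err, Done}} = {Store, Busy, Check, Err, Done}

{Store, Busy, Check, Err, Done}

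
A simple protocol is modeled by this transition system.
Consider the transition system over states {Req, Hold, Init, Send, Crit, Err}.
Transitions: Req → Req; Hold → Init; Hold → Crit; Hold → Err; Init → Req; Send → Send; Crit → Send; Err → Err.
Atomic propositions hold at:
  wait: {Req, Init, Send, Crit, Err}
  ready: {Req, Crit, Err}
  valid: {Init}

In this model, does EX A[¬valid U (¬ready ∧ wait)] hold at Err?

Sat(¬valid) = {Req, Hold, Send, Crit, Err}
Sat(¬ready) = {Hold, Init, Send}
Sat(¬ready ∧ wait) = {Init, Send}
A[¬valid U (¬ready ∧ wait)]: least fixpoint, start Z0 = Sat((¬ready ∧ wait)) = {Init, Send}, add states in Sat(¬valid) with every successor in Z. Z1 = {Init, Send, Crit}; fixed.
Sat(A[¬valid U (¬ready ∧ wait)]) = {Init, Send, Crit}
Sat(EX A[¬valid U (¬ready ∧ wait)]) = {s : some successor in {Init, Send, Crit}} = {Hold, Send, Crit}
Err ∉ Sat(EX A[¬valid U (¬ready ∧ wait)]) = {Hold, Send, Crit}, so the formula does not hold at Err.

No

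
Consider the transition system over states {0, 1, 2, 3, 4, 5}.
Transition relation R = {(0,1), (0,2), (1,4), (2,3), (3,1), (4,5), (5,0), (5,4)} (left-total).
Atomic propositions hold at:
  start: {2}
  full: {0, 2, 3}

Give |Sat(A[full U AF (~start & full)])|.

Sat(~start) = {0, 1, 3, 4, 5}
Sat(~start & full) = {0, 3}
AF (~start & full): least fixpoint, start Z0 = {0, 3}, add states with every successor in Z. Z1 = {0, 2, 3}; fixed.
Sat(AF (~start & full)) = {0, 2, 3}
A[full U AF (~start & full)]: least fixpoint, start Z0 = Sat(AF (~start & full)) = {0, 2, 3}, add states in Sat(full) with every successor in Z. Already a fixed point.
Sat(A[full U AF (~start & full)]) = {0, 2, 3}
|Sat(A[full U AF (~start & full)])| = |{0, 2, 3}| = 3.

3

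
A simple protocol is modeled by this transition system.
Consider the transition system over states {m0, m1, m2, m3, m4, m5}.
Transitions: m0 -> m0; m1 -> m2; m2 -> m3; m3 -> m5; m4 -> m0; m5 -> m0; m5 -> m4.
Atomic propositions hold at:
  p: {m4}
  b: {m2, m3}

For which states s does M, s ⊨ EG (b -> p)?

Sat(b -> p) = {m0, m1, m4, m5}
EG (b -> p): greatest fixpoint, start Z0 = {m0, m1, m4, m5}, keep only states in Sat with some successor in Z. Z1 = {m0, m4, m5}; fixed.
Sat(EG (b -> p)) = {m0, m4, m5}

{m0, m4, m5}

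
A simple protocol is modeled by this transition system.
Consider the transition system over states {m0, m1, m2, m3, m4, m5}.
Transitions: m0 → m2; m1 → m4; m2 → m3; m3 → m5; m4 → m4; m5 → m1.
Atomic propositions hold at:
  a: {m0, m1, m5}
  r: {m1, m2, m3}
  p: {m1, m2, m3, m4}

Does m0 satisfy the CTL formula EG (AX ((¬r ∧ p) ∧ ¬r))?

Sat(¬r) = {m0, m4, m5}
Sat(¬r ∧ p) = {m4}
Sat((¬r ∧ p) ∧ ¬r) = {m4}
Sat(AX ((¬r ∧ p) ∧ ¬r)) = {s : every successor in {m4}} = {m1, m4}
EG (AX ((¬r ∧ p) ∧ ¬r)): greatest fixpoint, start Z0 = {m1, m4}, keep only states in Sat with some successor in Z. Already a fixed point.
Sat(EG (AX ((¬r ∧ p) ∧ ¬r))) = {m1, m4}
m0 ∉ Sat(EG (AX ((¬r ∧ p) ∧ ¬r))) = {m1, m4}, so the formula does not hold at m0.

No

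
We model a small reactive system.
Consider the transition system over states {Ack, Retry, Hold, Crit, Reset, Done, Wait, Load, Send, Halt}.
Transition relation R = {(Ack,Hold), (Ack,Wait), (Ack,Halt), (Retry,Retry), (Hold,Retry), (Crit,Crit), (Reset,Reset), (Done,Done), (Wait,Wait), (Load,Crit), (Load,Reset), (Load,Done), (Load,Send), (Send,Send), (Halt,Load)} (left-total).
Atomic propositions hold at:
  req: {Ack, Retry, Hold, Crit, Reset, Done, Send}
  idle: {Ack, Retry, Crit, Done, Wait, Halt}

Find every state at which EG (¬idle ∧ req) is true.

{Reset, Send}

Sat(¬idle) = {Hold, Reset, Load, Send}
Sat(¬idle ∧ req) = {Hold, Reset, Send}
EG (¬idle ∧ req): greatest fixpoint, start Z0 = {Hold, Reset, Send}, keep only states in Sat with some successor in Z. Z1 = {Reset, Send}; fixed.
Sat(EG (¬idle ∧ req)) = {Reset, Send}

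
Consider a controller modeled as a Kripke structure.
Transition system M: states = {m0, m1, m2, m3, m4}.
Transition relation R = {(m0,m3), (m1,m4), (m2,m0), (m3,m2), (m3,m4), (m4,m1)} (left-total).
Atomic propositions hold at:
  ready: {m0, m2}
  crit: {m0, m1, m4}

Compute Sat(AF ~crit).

Sat(~crit) = {m2, m3}
AF ~crit: least fixpoint, start Z0 = {m2, m3}, add states with every successor in Z. Z1 = {m0, m2, m3}; fixed.
Sat(AF ~crit) = {m0, m2, m3}

{m0, m2, m3}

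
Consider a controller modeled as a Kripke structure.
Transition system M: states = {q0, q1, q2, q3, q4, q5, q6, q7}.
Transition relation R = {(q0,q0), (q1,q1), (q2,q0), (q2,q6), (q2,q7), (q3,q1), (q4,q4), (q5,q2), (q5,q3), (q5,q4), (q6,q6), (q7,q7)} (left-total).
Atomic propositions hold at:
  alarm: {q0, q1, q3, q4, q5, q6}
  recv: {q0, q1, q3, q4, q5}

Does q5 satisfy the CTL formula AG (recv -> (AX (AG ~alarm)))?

Sat(~alarm) = {q2, q7}
AG ~alarm: greatest fixpoint, start Z0 = {q2, q7}, keep only states in Sat with every successor in Z. Z1 = {q7}; fixed.
Sat(AG ~alarm) = {q7}
Sat(AX (AG ~alarm)) = {s : every successor in {q7}} = {q7}
Sat(recv -> (AX (AG ~alarm))) = {q2, q6, q7}
AG (recv -> (AX (AG ~alarm))): greatest fixpoint, start Z0 = {q2, q6, q7}, keep only states in Sat with every successor in Z. Z1 = {q6, q7}; fixed.
Sat(AG (recv -> (AX (AG ~alarm)))) = {q6, q7}
q5 ∉ Sat(AG (recv -> (AX (AG ~alarm)))) = {q6, q7}, so the formula does not hold at q5.

No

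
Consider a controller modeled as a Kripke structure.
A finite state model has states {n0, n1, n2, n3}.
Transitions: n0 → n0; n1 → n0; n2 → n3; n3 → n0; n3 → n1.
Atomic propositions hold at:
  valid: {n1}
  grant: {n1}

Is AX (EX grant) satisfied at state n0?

No

Sat(EX grant) = {s : some successor in {n1}} = {n3}
Sat(AX (EX grant)) = {s : every successor in {n3}} = {n2}
n0 ∉ Sat(AX (EX grant)) = {n2}, so the formula does not hold at n0.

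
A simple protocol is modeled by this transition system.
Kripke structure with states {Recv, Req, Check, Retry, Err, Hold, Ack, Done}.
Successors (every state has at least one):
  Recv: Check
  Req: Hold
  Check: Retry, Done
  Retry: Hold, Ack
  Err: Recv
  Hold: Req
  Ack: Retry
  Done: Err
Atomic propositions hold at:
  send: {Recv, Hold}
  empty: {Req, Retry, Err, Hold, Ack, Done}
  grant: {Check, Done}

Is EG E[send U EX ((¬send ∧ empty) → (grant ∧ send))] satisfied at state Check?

No

Sat(¬send) = {Req, Check, Retry, Err, Ack, Done}
Sat(¬send ∧ empty) = {Req, Retry, Err, Ack, Done}
Sat(grant ∧ send) = ∅
Sat((¬send ∧ empty) → (grant ∧ send)) = {Recv, Check, Hold}
Sat(EX ((¬send ∧ empty) → (grant ∧ send))) = {s : some successor in {Recv, Check, Hold}} = {Recv, Req, Retry, Err}
E[send U EX ((¬send ∧ empty) → (grant ∧ send))]: least fixpoint, start Z0 = Sat(EX ((¬send ∧ empty) → (grant ∧ send))) = {Recv, Req, Retry, Err}, add states in Sat(send) with some successor in Z. Z1 = {Recv, Req, Retry, Err, Hold}; fixed.
Sat(E[send U EX ((¬send ∧ empty) → (grant ∧ send))]) = {Recv, Req, Retry, Err, Hold}
EG E[send U EX ((¬send ∧ empty) → (grant ∧ send))]: greatest fixpoint, start Z0 = {Recv, Req, Retry, Err, Hold}, keep only states in Sat with some successor in Z. Z1 = {Req, Retry, Err, Hold}; Z2 = {Req, Retry, Hold}; fixed.
Sat(EG E[send U EX ((¬send ∧ empty) → (grant ∧ send))]) = {Req, Retry, Hold}
Check ∉ Sat(EG E[send U EX ((¬send ∧ empty) → (grant ∧ send))]) = {Req, Retry, Hold}, so the formula does not hold at Check.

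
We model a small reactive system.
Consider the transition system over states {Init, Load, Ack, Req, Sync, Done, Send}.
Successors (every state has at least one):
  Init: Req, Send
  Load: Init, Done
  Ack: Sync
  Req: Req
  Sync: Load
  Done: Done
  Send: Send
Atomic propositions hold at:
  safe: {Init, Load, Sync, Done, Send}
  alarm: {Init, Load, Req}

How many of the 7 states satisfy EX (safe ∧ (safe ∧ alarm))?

Sat(safe ∧ alarm) = {Init, Load}
Sat(safe ∧ (safe ∧ alarm)) = {Init, Load}
Sat(EX (safe ∧ (safe ∧ alarm))) = {s : some successor in {Init, Load}} = {Load, Sync}
|Sat(EX (safe ∧ (safe ∧ alarm)))| = |{Load, Sync}| = 2.

2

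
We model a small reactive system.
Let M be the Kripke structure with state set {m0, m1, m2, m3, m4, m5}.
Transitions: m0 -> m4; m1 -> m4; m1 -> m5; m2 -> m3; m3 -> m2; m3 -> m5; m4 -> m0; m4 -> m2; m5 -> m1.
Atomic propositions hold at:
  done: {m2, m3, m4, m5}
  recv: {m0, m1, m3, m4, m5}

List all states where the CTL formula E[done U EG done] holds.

{m2, m3, m4}

EG done: greatest fixpoint, start Z0 = {m2, m3, m4, m5}, keep only states in Sat with some successor in Z. Z1 = {m2, m3, m4}; fixed.
Sat(EG done) = {m2, m3, m4}
E[done U EG done]: least fixpoint, start Z0 = Sat(EG done) = {m2, m3, m4}, add states in Sat(done) with some successor in Z. Already a fixed point.
Sat(E[done U EG done]) = {m2, m3, m4}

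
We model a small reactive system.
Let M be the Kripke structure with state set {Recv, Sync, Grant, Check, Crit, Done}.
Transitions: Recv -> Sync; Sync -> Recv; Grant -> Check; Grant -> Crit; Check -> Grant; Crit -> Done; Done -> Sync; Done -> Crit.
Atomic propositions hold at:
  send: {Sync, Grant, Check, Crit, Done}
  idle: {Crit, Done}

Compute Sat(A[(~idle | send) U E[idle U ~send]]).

Sat(~idle) = {Recv, Sync, Grant, Check}
Sat(~idle | send) = {Recv, Sync, Grant, Check, Crit, Done}
Sat(~send) = {Recv}
E[idle U ~send]: least fixpoint, start Z0 = Sat(~send) = {Recv}, add states in Sat(idle) with some successor in Z. Already a fixed point.
Sat(E[idle U ~send]) = {Recv}
A[(~idle | send) U E[idle U ~send]]: least fixpoint, start Z0 = Sat(E[idle U ~send]) = {Recv}, add states in Sat(~idle | send) with every successor in Z. Z1 = {Recv, Sync}; fixed.
Sat(A[(~idle | send) U E[idle U ~send]]) = {Recv, Sync}

{Recv, Sync}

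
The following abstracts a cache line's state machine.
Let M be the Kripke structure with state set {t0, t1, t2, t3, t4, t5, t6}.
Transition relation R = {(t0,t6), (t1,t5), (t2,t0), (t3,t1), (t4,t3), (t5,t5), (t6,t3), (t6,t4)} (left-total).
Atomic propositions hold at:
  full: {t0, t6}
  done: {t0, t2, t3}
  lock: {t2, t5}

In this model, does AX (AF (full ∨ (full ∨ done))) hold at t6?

Sat(full ∨ done) = {t0, t2, t3, t6}
Sat(full ∨ (full ∨ done)) = {t0, t2, t3, t6}
AF (full ∨ (full ∨ done)): least fixpoint, start Z0 = {t0, t2, t3, t6}, add states with every successor in Z. Z1 = {t0, t2, t3, t4, t6}; fixed.
Sat(AF (full ∨ (full ∨ done))) = {t0, t2, t3, t4, t6}
Sat(AX (AF (full ∨ (full ∨ done)))) = {s : every successor in {t0, t2, t3, t4, t6}} = {t0, t2, t4, t6}
t6 ∈ Sat(AX (AF (full ∨ (full ∨ done)))) = {t0, t2, t4, t6}, so the formula holds at t6.

Yes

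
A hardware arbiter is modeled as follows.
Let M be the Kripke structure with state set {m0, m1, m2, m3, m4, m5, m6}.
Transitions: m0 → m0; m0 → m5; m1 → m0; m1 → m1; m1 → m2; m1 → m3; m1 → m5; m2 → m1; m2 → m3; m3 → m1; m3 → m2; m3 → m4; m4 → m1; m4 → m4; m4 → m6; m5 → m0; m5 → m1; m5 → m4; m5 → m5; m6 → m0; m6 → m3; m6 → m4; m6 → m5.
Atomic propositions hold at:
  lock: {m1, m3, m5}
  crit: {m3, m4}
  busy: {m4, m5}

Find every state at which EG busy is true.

{m4, m5}

EG busy: greatest fixpoint, start Z0 = {m4, m5}, keep only states in Sat with some successor in Z. Already a fixed point.
Sat(EG busy) = {m4, m5}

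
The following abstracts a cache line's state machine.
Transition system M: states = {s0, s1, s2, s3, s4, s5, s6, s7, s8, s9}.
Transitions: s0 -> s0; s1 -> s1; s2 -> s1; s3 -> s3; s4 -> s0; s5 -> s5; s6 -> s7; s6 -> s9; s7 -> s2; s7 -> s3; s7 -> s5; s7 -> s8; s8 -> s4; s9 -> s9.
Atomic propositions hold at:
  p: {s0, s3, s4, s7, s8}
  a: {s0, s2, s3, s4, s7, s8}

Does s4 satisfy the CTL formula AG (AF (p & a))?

Yes

Sat(p & a) = {s0, s3, s4, s7, s8}
AF (p & a): least fixpoint, start Z0 = {s0, s3, s4, s7, s8}, add states with every successor in Z. Already a fixed point.
Sat(AF (p & a)) = {s0, s3, s4, s7, s8}
AG (AF (p & a)): greatest fixpoint, start Z0 = {s0, s3, s4, s7, s8}, keep only states in Sat with every successor in Z. Z1 = {s0, s3, s4, s8}; fixed.
Sat(AG (AF (p & a))) = {s0, s3, s4, s8}
s4 ∈ Sat(AG (AF (p & a))) = {s0, s3, s4, s8}, so the formula holds at s4.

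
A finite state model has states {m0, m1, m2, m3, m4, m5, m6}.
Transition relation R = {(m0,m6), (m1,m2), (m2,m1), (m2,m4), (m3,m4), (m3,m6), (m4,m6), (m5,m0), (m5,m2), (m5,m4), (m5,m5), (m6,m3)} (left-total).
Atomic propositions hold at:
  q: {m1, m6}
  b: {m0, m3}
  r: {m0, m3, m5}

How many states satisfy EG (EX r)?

Sat(EX r) = {s : some successor in {m0, m3, m5}} = {m5, m6}
EG (EX r): greatest fixpoint, start Z0 = {m5, m6}, keep only states in Sat with some successor in Z. Z1 = {m5}; fixed.
Sat(EG (EX r)) = {m5}
|Sat(EG (EX r))| = |{m5}| = 1.

1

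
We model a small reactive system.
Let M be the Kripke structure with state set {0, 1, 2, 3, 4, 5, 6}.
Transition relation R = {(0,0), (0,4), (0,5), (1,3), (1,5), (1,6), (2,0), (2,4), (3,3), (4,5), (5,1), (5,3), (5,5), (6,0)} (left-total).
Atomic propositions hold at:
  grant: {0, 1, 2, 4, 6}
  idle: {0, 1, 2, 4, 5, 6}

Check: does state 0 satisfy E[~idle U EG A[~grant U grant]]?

Sat(~idle) = {3}
Sat(~grant) = {3, 5}
A[~grant U grant]: least fixpoint, start Z0 = Sat(grant) = {0, 1, 2, 4, 6}, add states in Sat(~grant) with every successor in Z. Already a fixed point.
Sat(A[~grant U grant]) = {0, 1, 2, 4, 6}
EG A[~grant U grant]: greatest fixpoint, start Z0 = {0, 1, 2, 4, 6}, keep only states in Sat with some successor in Z. Z1 = {0, 1, 2, 6}; fixed.
Sat(EG A[~grant U grant]) = {0, 1, 2, 6}
E[~idle U EG A[~grant U grant]]: least fixpoint, start Z0 = Sat(EG A[~grant U grant]) = {0, 1, 2, 6}, add states in Sat(~idle) with some successor in Z. Already a fixed point.
Sat(E[~idle U EG A[~grant U grant]]) = {0, 1, 2, 6}
0 ∈ Sat(E[~idle U EG A[~grant U grant]]) = {0, 1, 2, 6}, so the formula holds at 0.

Yes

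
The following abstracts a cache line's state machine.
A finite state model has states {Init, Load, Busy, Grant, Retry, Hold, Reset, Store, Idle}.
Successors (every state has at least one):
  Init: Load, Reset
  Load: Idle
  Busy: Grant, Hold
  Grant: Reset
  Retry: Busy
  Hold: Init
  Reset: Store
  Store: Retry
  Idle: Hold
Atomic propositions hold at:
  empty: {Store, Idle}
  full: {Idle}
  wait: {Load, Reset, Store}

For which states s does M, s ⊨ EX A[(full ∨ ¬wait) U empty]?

Sat(¬wait) = {Init, Busy, Grant, Retry, Hold, Idle}
Sat(full ∨ ¬wait) = {Init, Busy, Grant, Retry, Hold, Idle}
A[(full ∨ ¬wait) U empty]: least fixpoint, start Z0 = Sat(empty) = {Store, Idle}, add states in Sat(full ∨ ¬wait) with every successor in Z. Already a fixed point.
Sat(A[(full ∨ ¬wait) U empty]) = {Store, Idle}
Sat(EX A[(full ∨ ¬wait) U empty]) = {s : some successor in {Store, Idle}} = {Load, Reset}

{Load, Reset}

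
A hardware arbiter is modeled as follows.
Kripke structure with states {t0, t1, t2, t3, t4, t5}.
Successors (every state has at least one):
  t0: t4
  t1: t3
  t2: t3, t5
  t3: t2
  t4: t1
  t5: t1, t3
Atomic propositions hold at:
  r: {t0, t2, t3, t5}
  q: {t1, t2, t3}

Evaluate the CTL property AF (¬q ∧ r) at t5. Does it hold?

Sat(¬q) = {t0, t4, t5}
Sat(¬q ∧ r) = {t0, t5}
AF (¬q ∧ r): least fixpoint, start Z0 = {t0, t5}, add states with every successor in Z. Already a fixed point.
Sat(AF (¬q ∧ r)) = {t0, t5}
t5 ∈ Sat(AF (¬q ∧ r)) = {t0, t5}, so the formula holds at t5.

Yes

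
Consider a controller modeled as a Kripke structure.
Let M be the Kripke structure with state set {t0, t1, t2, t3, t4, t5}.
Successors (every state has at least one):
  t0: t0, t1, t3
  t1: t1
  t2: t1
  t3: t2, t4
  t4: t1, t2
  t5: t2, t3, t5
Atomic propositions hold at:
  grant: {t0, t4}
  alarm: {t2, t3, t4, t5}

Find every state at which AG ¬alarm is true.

Sat(¬alarm) = {t0, t1}
AG ¬alarm: greatest fixpoint, start Z0 = {t0, t1}, keep only states in Sat with every successor in Z. Z1 = {t1}; fixed.
Sat(AG ¬alarm) = {t1}

{t1}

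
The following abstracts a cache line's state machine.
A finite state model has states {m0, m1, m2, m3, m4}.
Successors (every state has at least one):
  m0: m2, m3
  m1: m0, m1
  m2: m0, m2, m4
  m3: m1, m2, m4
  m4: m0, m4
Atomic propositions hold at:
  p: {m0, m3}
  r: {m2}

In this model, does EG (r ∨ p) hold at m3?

Yes

Sat(r ∨ p) = {m0, m2, m3}
EG (r ∨ p): greatest fixpoint, start Z0 = {m0, m2, m3}, keep only states in Sat with some successor in Z. Already a fixed point.
Sat(EG (r ∨ p)) = {m0, m2, m3}
m3 ∈ Sat(EG (r ∨ p)) = {m0, m2, m3}, so the formula holds at m3.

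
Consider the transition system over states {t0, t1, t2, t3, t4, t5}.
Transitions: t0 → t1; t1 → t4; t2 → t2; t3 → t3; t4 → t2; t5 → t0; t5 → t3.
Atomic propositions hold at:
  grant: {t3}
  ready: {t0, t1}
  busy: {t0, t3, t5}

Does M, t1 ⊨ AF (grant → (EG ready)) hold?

EG ready: greatest fixpoint, start Z0 = {t0, t1}, keep only states in Sat with some successor in Z. Z1 = {t0}; Z2 = ∅; fixed.
Sat(EG ready) = ∅
Sat(grant → (EG ready)) = {t0, t1, t2, t4, t5}
AF (grant → (EG ready)): least fixpoint, start Z0 = {t0, t1, t2, t4, t5}, add states with every successor in Z. Already a fixed point.
Sat(AF (grant → (EG ready))) = {t0, t1, t2, t4, t5}
t1 ∈ Sat(AF (grant → (EG ready))) = {t0, t1, t2, t4, t5}, so the formula holds at t1.

Yes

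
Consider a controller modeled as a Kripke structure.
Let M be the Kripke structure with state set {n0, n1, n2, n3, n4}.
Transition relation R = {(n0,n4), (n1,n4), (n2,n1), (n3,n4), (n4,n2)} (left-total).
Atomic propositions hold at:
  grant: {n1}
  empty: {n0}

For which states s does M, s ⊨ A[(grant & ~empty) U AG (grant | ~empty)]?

{n1, n2, n3, n4}

Sat(~empty) = {n1, n2, n3, n4}
Sat(grant & ~empty) = {n1}
Sat(grant | ~empty) = {n1, n2, n3, n4}
AG (grant | ~empty): greatest fixpoint, start Z0 = {n1, n2, n3, n4}, keep only states in Sat with every successor in Z. Already a fixed point.
Sat(AG (grant | ~empty)) = {n1, n2, n3, n4}
A[(grant & ~empty) U AG (grant | ~empty)]: least fixpoint, start Z0 = Sat(AG (grant | ~empty)) = {n1, n2, n3, n4}, add states in Sat(grant & ~empty) with every successor in Z. Already a fixed point.
Sat(A[(grant & ~empty) U AG (grant | ~empty)]) = {n1, n2, n3, n4}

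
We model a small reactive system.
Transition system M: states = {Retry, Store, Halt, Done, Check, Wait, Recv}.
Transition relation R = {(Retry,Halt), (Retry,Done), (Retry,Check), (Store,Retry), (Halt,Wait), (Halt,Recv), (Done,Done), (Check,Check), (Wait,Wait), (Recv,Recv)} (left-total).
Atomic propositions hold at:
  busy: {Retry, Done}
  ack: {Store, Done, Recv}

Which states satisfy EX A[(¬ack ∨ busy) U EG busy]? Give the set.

{Retry, Store, Done}

Sat(¬ack) = {Retry, Halt, Check, Wait}
Sat(¬ack ∨ busy) = {Retry, Halt, Done, Check, Wait}
EG busy: greatest fixpoint, start Z0 = {Retry, Done}, keep only states in Sat with some successor in Z. Already a fixed point.
Sat(EG busy) = {Retry, Done}
A[(¬ack ∨ busy) U EG busy]: least fixpoint, start Z0 = Sat(EG busy) = {Retry, Done}, add states in Sat(¬ack ∨ busy) with every successor in Z. Already a fixed point.
Sat(A[(¬ack ∨ busy) U EG busy]) = {Retry, Done}
Sat(EX A[(¬ack ∨ busy) U EG busy]) = {s : some successor in {Retry, Done}} = {Retry, Store, Done}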